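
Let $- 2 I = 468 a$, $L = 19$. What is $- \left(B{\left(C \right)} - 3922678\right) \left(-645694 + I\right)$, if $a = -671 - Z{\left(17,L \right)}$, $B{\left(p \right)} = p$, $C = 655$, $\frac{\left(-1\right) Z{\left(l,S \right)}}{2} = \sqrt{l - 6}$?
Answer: $-1916614199640 - 1835506764 \sqrt{11} \approx -1.9227 \cdot 10^{12}$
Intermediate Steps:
$Z{\left(l,S \right)} = - 2 \sqrt{-6 + l}$ ($Z{\left(l,S \right)} = - 2 \sqrt{l - 6} = - 2 \sqrt{-6 + l}$)
$a = -671 + 2 \sqrt{11}$ ($a = -671 - - 2 \sqrt{-6 + 17} = -671 - - 2 \sqrt{11} = -671 + 2 \sqrt{11} \approx -664.37$)
$I = 157014 - 468 \sqrt{11}$ ($I = - \frac{468 \left(-671 + 2 \sqrt{11}\right)}{2} = - \frac{-314028 + 936 \sqrt{11}}{2} = 157014 - 468 \sqrt{11} \approx 1.5546 \cdot 10^{5}$)
$- \left(B{\left(C \right)} - 3922678\right) \left(-645694 + I\right) = - \left(655 - 3922678\right) \left(-645694 + \left(157014 - 468 \sqrt{11}\right)\right) = - \left(-3922023\right) \left(-488680 - 468 \sqrt{11}\right) = - (1916614199640 + 1835506764 \sqrt{11}) = -1916614199640 - 1835506764 \sqrt{11}$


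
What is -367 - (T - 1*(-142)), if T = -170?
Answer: -339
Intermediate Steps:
-367 - (T - 1*(-142)) = -367 - (-170 - 1*(-142)) = -367 - (-170 + 142) = -367 - 1*(-28) = -367 + 28 = -339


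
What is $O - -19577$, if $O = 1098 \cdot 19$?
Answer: $40439$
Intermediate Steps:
$O = 20862$
$O - -19577 = 20862 - -19577 = 20862 + 19577 = 40439$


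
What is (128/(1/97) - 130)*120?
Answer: 1474320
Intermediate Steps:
(128/(1/97) - 130)*120 = (128*97 - 130)*120 = (12416 - 130)*120 = 12286*120 = 1474320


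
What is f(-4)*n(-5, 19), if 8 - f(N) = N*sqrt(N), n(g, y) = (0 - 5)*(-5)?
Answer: 200 + 200*I ≈ 200.0 + 200.0*I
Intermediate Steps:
n(g, y) = 25 (n(g, y) = -5*(-5) = 25)
f(N) = 8 - N**(3/2) (f(N) = 8 - N*sqrt(N) = 8 - N**(3/2))
f(-4)*n(-5, 19) = (8 - (-4)**(3/2))*25 = (8 - (-8)*I)*25 = (8 + 8*I)*25 = 200 + 200*I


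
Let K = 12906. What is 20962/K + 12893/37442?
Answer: 475628131/241613226 ≈ 1.9686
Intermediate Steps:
20962/K + 12893/37442 = 20962/12906 + 12893/37442 = 20962*(1/12906) + 12893*(1/37442) = 10481/6453 + 12893/37442 = 475628131/241613226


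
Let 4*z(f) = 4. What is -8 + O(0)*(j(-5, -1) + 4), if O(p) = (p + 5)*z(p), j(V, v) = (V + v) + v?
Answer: -23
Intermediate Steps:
j(V, v) = V + 2*v
z(f) = 1 (z(f) = (¼)*4 = 1)
O(p) = 5 + p (O(p) = (p + 5)*1 = (5 + p)*1 = 5 + p)
-8 + O(0)*(j(-5, -1) + 4) = -8 + (5 + 0)*((-5 + 2*(-1)) + 4) = -8 + 5*((-5 - 2) + 4) = -8 + 5*(-7 + 4) = -8 + 5*(-3) = -8 - 15 = -23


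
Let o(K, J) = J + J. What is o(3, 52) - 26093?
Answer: -25989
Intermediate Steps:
o(K, J) = 2*J
o(3, 52) - 26093 = 2*52 - 26093 = 104 - 26093 = -25989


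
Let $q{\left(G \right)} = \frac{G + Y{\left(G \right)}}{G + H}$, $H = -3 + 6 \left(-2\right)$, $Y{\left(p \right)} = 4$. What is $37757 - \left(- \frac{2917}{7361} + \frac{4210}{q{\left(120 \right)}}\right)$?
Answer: $\frac{15604831003}{456382} \approx 34193.0$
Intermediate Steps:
$H = -15$ ($H = -3 - 12 = -15$)
$q{\left(G \right)} = \frac{4 + G}{-15 + G}$ ($q{\left(G \right)} = \frac{G + 4}{G - 15} = \frac{4 + G}{-15 + G}$)
$37757 - \left(- \frac{2917}{7361} + \frac{4210}{q{\left(120 \right)}}\right) = 37757 - \left(- \frac{2917}{7361} + 4210 \frac{-15 + 120}{4 + 120}\right) = 37757 - \left(- \frac{2917}{7361} + \frac{4210}{\frac{1}{105} \cdot 124}\right) = 37757 + \left(- \frac{4210}{\frac{1}{105} \cdot 124} + \frac{2917}{7361}\right) = 37757 + \left(- \frac{4210}{\frac{124}{105}} + \frac{2917}{7361}\right) = 37757 + \left(\left(-4210\right) \frac{105}{124} + \frac{2917}{7361}\right) = 37757 + \left(- \frac{221025}{62} + \frac{2917}{7361}\right) = 37757 - \frac{1626784171}{456382} = \frac{15604831003}{456382}$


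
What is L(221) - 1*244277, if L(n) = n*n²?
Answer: 10549584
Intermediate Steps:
L(n) = n³
L(221) - 1*244277 = 221³ - 1*244277 = 10793861 - 244277 = 10549584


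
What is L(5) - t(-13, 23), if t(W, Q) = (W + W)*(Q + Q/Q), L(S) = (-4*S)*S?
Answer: 524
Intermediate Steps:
L(S) = -4*S²
t(W, Q) = 2*W*(1 + Q) (t(W, Q) = (2*W)*(Q + 1) = (2*W)*(1 + Q) = 2*W*(1 + Q))
L(5) - t(-13, 23) = -4*5² - 2*(-13)*(1 + 23) = -4*25 - 2*(-13)*24 = -100 - 1*(-624) = -100 + 624 = 524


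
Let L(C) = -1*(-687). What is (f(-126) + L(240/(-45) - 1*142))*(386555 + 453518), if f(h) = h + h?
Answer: 365431755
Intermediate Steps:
f(h) = 2*h
L(C) = 687
(f(-126) + L(240/(-45) - 1*142))*(386555 + 453518) = (2*(-126) + 687)*(386555 + 453518) = (-252 + 687)*840073 = 435*840073 = 365431755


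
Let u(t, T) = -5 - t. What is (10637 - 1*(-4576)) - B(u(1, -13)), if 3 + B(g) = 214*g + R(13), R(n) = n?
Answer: 16487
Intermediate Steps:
B(g) = 10 + 214*g (B(g) = -3 + (214*g + 13) = -3 + (13 + 214*g) = 10 + 214*g)
(10637 - 1*(-4576)) - B(u(1, -13)) = (10637 - 1*(-4576)) - (10 + 214*(-5 - 1*1)) = (10637 + 4576) - (10 + 214*(-5 - 1)) = 15213 - (10 + 214*(-6)) = 15213 - (10 - 1284) = 15213 - 1*(-1274) = 15213 + 1274 = 16487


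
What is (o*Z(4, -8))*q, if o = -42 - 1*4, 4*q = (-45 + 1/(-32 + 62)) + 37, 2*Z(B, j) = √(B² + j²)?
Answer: 5497*√5/30 ≈ 409.72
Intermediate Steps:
Z(B, j) = √(B² + j²)/2
q = -239/120 (q = ((-45 + 1/(-32 + 62)) + 37)/4 = ((-45 + 1/30) + 37)/4 = (-1349/30 + 37)/4 = (¼)*(-239/30) = -239/120 ≈ -1.9917)
o = -46 (o = -42 - 4 = -46)
(o*Z(4, -8))*q = -23*√(4² + (-8)²)*(-239/120) = -23*√(16 + 64)*(-239/120) = -23*√80*(-239/120) = -23*4*√5*(-239/120) = -92*√5*(-239/120) = 5497*√5/30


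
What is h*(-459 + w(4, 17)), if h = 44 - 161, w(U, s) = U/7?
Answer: 375453/7 ≈ 53636.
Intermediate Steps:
w(U, s) = U/7 (w(U, s) = U*(⅐) = U/7)
h = -117
h*(-459 + w(4, 17)) = -117*(-459 + (⅐)*4) = -117*(-459 + 4/7) = -117*(-3209/7) = 375453/7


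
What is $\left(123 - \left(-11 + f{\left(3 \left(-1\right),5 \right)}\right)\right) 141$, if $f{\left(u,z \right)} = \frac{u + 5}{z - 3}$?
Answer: $18753$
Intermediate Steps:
$f{\left(u,z \right)} = \frac{5 + u}{-3 + z}$
$\left(123 - \left(-11 + f{\left(3 \left(-1\right),5 \right)}\right)\right) 141 = \left(123 + \left(11 - \frac{5 + 3 \left(-1\right)}{-3 + 5}\right)\right) 141 = \left(123 + \left(11 - \frac{5 - 3}{2}\right)\right) 141 = \left(123 + \left(11 - \frac{1}{2} \cdot 2\right)\right) 141 = \left(123 + \left(11 - 1\right)\right) 141 = \left(123 + 10\right) 141 = 133 \cdot 141 = 18753$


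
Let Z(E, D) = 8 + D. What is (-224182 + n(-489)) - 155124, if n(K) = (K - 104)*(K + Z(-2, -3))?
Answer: -92294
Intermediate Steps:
n(K) = (-104 + K)*(5 + K) (n(K) = (K - 104)*(K + (8 - 3)) = (-104 + K)*(K + 5) = (-104 + K)*(5 + K))
(-224182 + n(-489)) - 155124 = (-224182 + (-520 + (-489)**2 - 99*(-489))) - 155124 = (-224182 + (-520 + 239121 + 48411)) - 155124 = (-224182 + 287012) - 155124 = 62830 - 155124 = -92294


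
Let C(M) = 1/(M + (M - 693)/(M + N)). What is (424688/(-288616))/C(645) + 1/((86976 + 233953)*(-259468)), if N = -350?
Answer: -840901115767278335699/886227453651750980 ≈ -948.85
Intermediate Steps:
C(M) = 1/(M + (-693 + M)/(-350 + M)) (C(M) = 1/(M + (M - 693)/(M - 350)) = 1/(M + (-693 + M)/(-350 + M)))
(424688/(-288616))/C(645) + 1/((86976 + 233953)*(-259468)) = (424688/(-288616))/(((-350 + 645)/(-693 + 645**2 - 349*645))) + 1/((86976 + 233953)*(-259468)) = (424688*(-1/288616))/((295/(-693 + 416025 - 225105))) - 1/259468/320929 = -53086/(36077*(295/190227)) + (1/320929)*(-1/259468) = -53086/(36077*((1/190227)*295)) - 1/83270805772 = -53086/(36077*295/190227) - 1/83270805772 = -53086/36077*190227/295 - 1/83270805772 = -10098390522/10642715 - 1/83270805772 = -840901115767278335699/886227453651750980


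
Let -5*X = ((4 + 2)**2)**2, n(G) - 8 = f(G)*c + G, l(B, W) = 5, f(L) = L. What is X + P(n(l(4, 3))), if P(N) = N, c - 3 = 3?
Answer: -1081/5 ≈ -216.20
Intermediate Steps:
c = 6 (c = 3 + 3 = 6)
n(G) = 8 + 7*G (n(G) = 8 + (G*6 + G) = 8 + (6*G + G) = 8 + 7*G)
X = -1296/5 (X = -(4 + 2)**4/5 = -(6**2)**2/5 = -1/5*36**2 = -1/5*1296 = -1296/5 ≈ -259.20)
X + P(n(l(4, 3))) = -1296/5 + (8 + 7*5) = -1296/5 + (8 + 35) = -1296/5 + 43 = -1081/5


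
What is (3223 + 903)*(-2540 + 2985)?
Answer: 1836070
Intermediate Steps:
(3223 + 903)*(-2540 + 2985) = 4126*445 = 1836070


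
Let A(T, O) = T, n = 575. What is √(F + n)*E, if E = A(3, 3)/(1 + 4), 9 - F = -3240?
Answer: 12*√239/5 ≈ 37.103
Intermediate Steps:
F = 3249 (F = 9 - 1*(-3240) = 9 + 3240 = 3249)
E = ⅗ (E = 3/(1 + 4) = 3/5 = (⅕)*3 = ⅗ ≈ 0.60000)
√(F + n)*E = √(3249 + 575)*(⅗) = √3824*(⅗) = (4*√239)*(⅗) = 12*√239/5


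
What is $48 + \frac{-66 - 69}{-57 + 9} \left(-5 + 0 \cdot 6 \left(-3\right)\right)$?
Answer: $\frac{543}{16} \approx 33.938$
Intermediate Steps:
$48 + \frac{-66 - 69}{-57 + 9} \left(-5 + 0 \cdot 6 \left(-3\right)\right) = 48 + - \frac{135}{-48} \left(-5 + 0 \left(-3\right)\right) = 48 + \left(-135\right) \left(- \frac{1}{48}\right) \left(-5 + 0\right) = 48 + \frac{45}{16} \left(-5\right) = 48 - \frac{225}{16} = \frac{543}{16}$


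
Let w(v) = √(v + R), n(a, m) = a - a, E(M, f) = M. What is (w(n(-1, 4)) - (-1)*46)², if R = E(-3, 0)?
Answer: (46 + I*√3)² ≈ 2113.0 + 159.35*I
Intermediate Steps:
n(a, m) = 0
R = -3
w(v) = √(-3 + v) (w(v) = √(v - 3) = √(-3 + v))
(w(n(-1, 4)) - (-1)*46)² = (√(-3 + 0) - (-1)*46)² = (√(-3) - 1*(-46))² = (I*√3 + 46)² = (46 + I*√3)²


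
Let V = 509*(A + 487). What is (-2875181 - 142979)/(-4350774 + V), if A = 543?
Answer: 377270/478313 ≈ 0.78875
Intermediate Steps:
V = 524270 (V = 509*(543 + 487) = 509*1030 = 524270)
(-2875181 - 142979)/(-4350774 + V) = (-2875181 - 142979)/(-4350774 + 524270) = -3018160/(-3826504) = -3018160*(-1/3826504) = 377270/478313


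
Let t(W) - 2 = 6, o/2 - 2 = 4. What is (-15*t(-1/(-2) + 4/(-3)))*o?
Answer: -1440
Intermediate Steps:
o = 12 (o = 4 + 2*4 = 4 + 8 = 12)
t(W) = 8 (t(W) = 2 + 6 = 8)
(-15*t(-1/(-2) + 4/(-3)))*o = -15*8*12 = -120*12 = -1440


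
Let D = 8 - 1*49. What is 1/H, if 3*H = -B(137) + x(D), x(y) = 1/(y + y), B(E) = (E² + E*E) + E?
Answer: -246/3089351 ≈ -7.9628e-5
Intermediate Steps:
B(E) = E + 2*E² (B(E) = (E² + E²) + E = 2*E² + E = E + 2*E²)
D = -41 (D = 8 - 49 = -41)
x(y) = 1/(2*y)
H = -3089351/246 (H = (-137*(1 + 2*137) + (½)/(-41))/3 = (-137*(1 + 274) + (½)*(-1/41))/3 = (-137*275 - 1/82)/3 = (-1*37675 - 1/82)/3 = (-37675 - 1/82)/3 = (⅓)*(-3089351/82) = -3089351/246 ≈ -12558.)
1/H = 1/(-3089351/246) = -246/3089351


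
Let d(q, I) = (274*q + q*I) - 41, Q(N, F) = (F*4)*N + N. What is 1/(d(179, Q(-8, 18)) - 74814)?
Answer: -1/130345 ≈ -7.6719e-6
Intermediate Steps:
Q(N, F) = N + 4*F*N (Q(N, F) = (4*F)*N + N = 4*F*N + N = N + 4*F*N)
d(q, I) = -41 + 274*q + I*q (d(q, I) = (274*q + I*q) - 41 = -41 + 274*q + I*q)
1/(d(179, Q(-8, 18)) - 74814) = 1/((-41 + 274*179 - 8*(1 + 4*18)*179) - 74814) = 1/((-41 + 49046 - 8*(1 + 72)*179) - 74814) = 1/((-41 + 49046 - 8*73*179) - 74814) = 1/((-41 + 49046 - 584*179) - 74814) = 1/((-41 + 49046 - 104536) - 74814) = 1/(-55531 - 74814) = 1/(-130345) = -1/130345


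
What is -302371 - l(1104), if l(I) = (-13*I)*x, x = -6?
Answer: -388483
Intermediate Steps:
l(I) = 78*I (l(I) = -13*I*(-6) = 78*I)
-302371 - l(1104) = -302371 - 78*1104 = -302371 - 1*86112 = -302371 - 86112 = -388483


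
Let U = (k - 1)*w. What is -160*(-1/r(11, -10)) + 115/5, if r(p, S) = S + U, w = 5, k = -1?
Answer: 15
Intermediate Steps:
U = -10 (U = (-1 - 1)*5 = -2*5 = -10)
r(p, S) = -10 + S (r(p, S) = S - 10 = -10 + S)
-160*(-1/r(11, -10)) + 115/5 = -160*(-1/(-10 - 10)) + 115/5 = -160/((-1*(-20))) + 115*(1/5) = -160/20 + 23 = -160*1/20 + 23 = -8 + 23 = 15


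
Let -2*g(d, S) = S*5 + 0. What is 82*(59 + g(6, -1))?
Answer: 5043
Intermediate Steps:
g(d, S) = -5*S/2 (g(d, S) = -(S*5 + 0)/2 = -(5*S + 0)/2 = -5*S/2)
82*(59 + g(6, -1)) = 82*(59 - 5/2*(-1)) = 82*(59 + 5/2) = 82*(123/2) = 5043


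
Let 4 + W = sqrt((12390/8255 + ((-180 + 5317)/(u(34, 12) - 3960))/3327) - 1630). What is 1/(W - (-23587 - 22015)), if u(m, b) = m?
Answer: 75640190044692/3449044087092369823 - I*sqrt(4481271531128070357978)/3449044087092369823 ≈ 2.1931e-5 - 1.9409e-8*I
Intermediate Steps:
W = -4 + I*sqrt(4481271531128070357978)/1658848854 (W = -4 + sqrt((12390/8255 + ((-180 + 5317)/(34 - 3960))/3327) - 1630) = -4 + sqrt((12390*(1/8255) + (5137/(-3926))*(1/3327)) - 1630) = -4 + sqrt((2478/1651 + (5137*(-1/3926))*(1/3327)) - 1630) = -4 + sqrt((2478/1651 - 5137/3926*1/3327) - 1630) = -4 + sqrt((2478/1651 - 5137/13061802) - 1630) = -4 + sqrt(2489128013/1658848854 - 1630) = -4 + sqrt(-2701434504007/1658848854) = -4 + I*sqrt(4481271531128070357978)/1658848854 ≈ -4.0 + 40.355*I)
1/(W - (-23587 - 22015)) = 1/((-4 + I*sqrt(4481271531128070357978)/1658848854) - (-23587 - 22015)) = 1/((-4 + I*sqrt(4481271531128070357978)/1658848854) - 1*(-45602)) = 1/((-4 + I*sqrt(4481271531128070357978)/1658848854) + 45602) = 1/(45598 + I*sqrt(4481271531128070357978)/1658848854)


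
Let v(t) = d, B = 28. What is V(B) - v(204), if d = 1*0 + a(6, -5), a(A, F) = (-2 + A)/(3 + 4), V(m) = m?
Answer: 192/7 ≈ 27.429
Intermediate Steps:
a(A, F) = -2/7 + A/7 (a(A, F) = (-2 + A)/7 = (-2 + A)*(1/7) = -2/7 + A/7)
d = 4/7 (d = 1*0 + (-2/7 + (1/7)*6) = 0 + (-2/7 + 6/7) = 0 + 4/7 = 4/7 ≈ 0.57143)
v(t) = 4/7
V(B) - v(204) = 28 - 1*4/7 = 28 - 4/7 = 192/7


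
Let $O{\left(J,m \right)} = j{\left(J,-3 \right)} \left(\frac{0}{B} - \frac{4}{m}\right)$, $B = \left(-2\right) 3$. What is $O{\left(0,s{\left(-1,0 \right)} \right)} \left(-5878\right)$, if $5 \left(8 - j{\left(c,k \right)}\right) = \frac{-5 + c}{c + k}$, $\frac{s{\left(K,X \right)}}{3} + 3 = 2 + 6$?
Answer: $\frac{540776}{45} \approx 12017.0$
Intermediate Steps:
$s{\left(K,X \right)} = 15$ ($s{\left(K,X \right)} = -9 + 3 \left(2 + 6\right) = -9 + 3 \cdot 8 = -9 + 24 = 15$)
$B = -6$
$j{\left(c,k \right)} = 8 - \frac{-5 + c}{5 \left(c + k\right)}$ ($j{\left(c,k \right)} = 8 - \frac{\left(-5 + c\right) \frac{1}{c + k}}{5} = 8 - \frac{\frac{1}{c + k} \left(-5 + c\right)}{5} = 8 - \frac{-5 + c}{5 \left(c + k\right)}$)
$O{\left(J,m \right)} = - \frac{4 \left(-23 + \frac{39 J}{5}\right)}{m \left(-3 + J\right)}$ ($O{\left(J,m \right)} = \frac{1 + 8 \left(-3\right) + \frac{39 J}{5}}{J - 3} \left(\frac{0}{-6} - \frac{4}{m}\right) = \frac{1 - 24 + \frac{39 J}{5}}{-3 + J} \left(0 \left(- \frac{1}{6}\right) - \frac{4}{m}\right) = \frac{-23 + \frac{39 J}{5}}{-3 + J} \left(0 - \frac{4}{m}\right) = \frac{-23 + \frac{39 J}{5}}{-3 + J} \left(- \frac{4}{m}\right) = - \frac{4 \left(-23 + \frac{39 J}{5}\right)}{m \left(-3 + J\right)}$)
$O{\left(0,s{\left(-1,0 \right)} \right)} \left(-5878\right) = \frac{4 \left(115 - 0\right)}{5 \cdot 15 \left(-3 + 0\right)} \left(-5878\right) = \frac{4}{5} \cdot \frac{1}{15} \frac{1}{-3} \left(115 + 0\right) \left(-5878\right) = \frac{4}{5} \cdot \frac{1}{15} \left(- \frac{1}{3}\right) 115 \left(-5878\right) = \left(- \frac{92}{45}\right) \left(-5878\right) = \frac{540776}{45}$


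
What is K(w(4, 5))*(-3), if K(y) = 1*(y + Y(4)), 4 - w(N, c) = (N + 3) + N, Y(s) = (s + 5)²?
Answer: -222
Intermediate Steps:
Y(s) = (5 + s)²
w(N, c) = 1 - 2*N (w(N, c) = 4 - ((N + 3) + N) = 4 - ((3 + N) + N) = 4 - (3 + 2*N) = 4 + (-3 - 2*N) = 1 - 2*N)
K(y) = 81 + y (K(y) = 1*(y + (5 + 4)²) = 1*(y + 9²) = 1*(y + 81) = 1*(81 + y) = 81 + y)
K(w(4, 5))*(-3) = (81 + (1 - 2*4))*(-3) = (81 + (1 - 8))*(-3) = (81 - 7)*(-3) = 74*(-3) = -222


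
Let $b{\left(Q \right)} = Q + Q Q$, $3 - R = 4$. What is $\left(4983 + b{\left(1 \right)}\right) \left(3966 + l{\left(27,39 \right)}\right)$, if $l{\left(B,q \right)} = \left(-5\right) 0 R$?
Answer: $19770510$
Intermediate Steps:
$R = -1$ ($R = 3 - 4 = -1$)
$l{\left(B,q \right)} = 0$ ($l{\left(B,q \right)} = \left(-5\right) 0 \left(-1\right) = 0 \left(-1\right) = 0$)
$b{\left(Q \right)} = Q + Q^{2}$
$\left(4983 + b{\left(1 \right)}\right) \left(3966 + l{\left(27,39 \right)}\right) = \left(4983 + 1 \left(1 + 1\right)\right) \left(3966 + 0\right) = \left(4983 + 1 \cdot 2\right) 3966 = \left(4983 + 2\right) 3966 = 4985 \cdot 3966 = 19770510$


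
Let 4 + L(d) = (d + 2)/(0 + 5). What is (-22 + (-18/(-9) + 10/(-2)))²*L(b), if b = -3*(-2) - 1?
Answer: -1625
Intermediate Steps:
b = 5 (b = 6 - 1 = 5)
L(d) = -18/5 + d/5 (L(d) = -4 + (d + 2)/(0 + 5) = -4 + (2 + d)/5 = -4 + (2 + d)*(⅕) = -4 + (⅖ + d/5) = -18/5 + d/5)
(-22 + (-18/(-9) + 10/(-2)))²*L(b) = (-22 + (-18/(-9) + 10/(-2)))²*(-18/5 + (⅕)*5) = (-22 + (-18*(-⅑) + 10*(-½)))²*(-18/5 + 1) = (-22 + (2 - 5))²*(-13/5) = (-22 - 3)²*(-13/5) = (-25)²*(-13/5) = 625*(-13/5) = -1625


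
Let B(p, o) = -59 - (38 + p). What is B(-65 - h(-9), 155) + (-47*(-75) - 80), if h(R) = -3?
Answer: 3410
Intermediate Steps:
B(p, o) = -97 - p (B(p, o) = -59 + (-38 - p) = -97 - p)
B(-65 - h(-9), 155) + (-47*(-75) - 80) = (-97 - (-65 - 1*(-3))) + (-47*(-75) - 80) = (-97 - (-65 + 3)) + (3525 - 80) = (-97 - 1*(-62)) + 3445 = (-97 + 62) + 3445 = -35 + 3445 = 3410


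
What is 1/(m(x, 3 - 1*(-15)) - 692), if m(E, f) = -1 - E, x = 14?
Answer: -1/707 ≈ -0.0014144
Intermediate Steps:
1/(m(x, 3 - 1*(-15)) - 692) = 1/((-1 - 1*14) - 692) = 1/((-1 - 14) - 692) = 1/(-15 - 692) = 1/(-707) = -1/707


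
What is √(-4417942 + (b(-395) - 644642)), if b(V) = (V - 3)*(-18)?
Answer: 2*I*√1263855 ≈ 2248.4*I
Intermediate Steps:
b(V) = 54 - 18*V (b(V) = (-3 + V)*(-18) = 54 - 18*V)
√(-4417942 + (b(-395) - 644642)) = √(-4417942 + ((54 - 18*(-395)) - 644642)) = √(-4417942 + ((54 + 7110) - 644642)) = √(-4417942 + (7164 - 644642)) = √(-4417942 - 637478) = √(-5055420) = 2*I*√1263855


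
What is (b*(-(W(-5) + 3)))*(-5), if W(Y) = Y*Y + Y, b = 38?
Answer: 4370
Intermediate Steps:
W(Y) = Y + Y² (W(Y) = Y² + Y = Y + Y²)
(b*(-(W(-5) + 3)))*(-5) = (38*(-(-5*(1 - 5) + 3)))*(-5) = (38*(-(-5*(-4) + 3)))*(-5) = (38*(-(20 + 3)))*(-5) = (38*(-1*23))*(-5) = (38*(-23))*(-5) = -874*(-5) = 4370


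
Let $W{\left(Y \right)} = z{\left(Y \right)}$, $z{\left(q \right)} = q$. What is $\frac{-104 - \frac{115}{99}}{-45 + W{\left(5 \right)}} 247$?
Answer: $\frac{2571517}{3960} \approx 649.37$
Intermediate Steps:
$W{\left(Y \right)} = Y$
$\frac{-104 - \frac{115}{99}}{-45 + W{\left(5 \right)}} 247 = \frac{-104 - \frac{115}{99}}{-45 + 5} \cdot 247 = \frac{-104 - \frac{115}{99}}{-40} \cdot 247 = \left(-104 - \frac{115}{99}\right) \left(- \frac{1}{40}\right) 247 = \left(- \frac{10411}{99}\right) \left(- \frac{1}{40}\right) 247 = \frac{10411}{3960} \cdot 247 = \frac{2571517}{3960}$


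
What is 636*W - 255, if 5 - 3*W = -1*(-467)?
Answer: -98199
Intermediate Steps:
W = -154 (W = 5/3 - (-1)*(-467)/3 = 5/3 - 1/3*467 = 5/3 - 467/3 = -154)
636*W - 255 = 636*(-154) - 255 = -97944 - 255 = -98199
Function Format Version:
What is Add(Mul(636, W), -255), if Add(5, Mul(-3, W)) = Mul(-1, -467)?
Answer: -98199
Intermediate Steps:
W = -154 (W = Add(Rational(5, 3), Mul(Rational(-1, 3), Mul(-1, -467))) = Add(Rational(5, 3), Mul(Rational(-1, 3), 467)) = Add(Rational(5, 3), Rational(-467, 3)) = -154)
Add(Mul(636, W), -255) = Add(Mul(636, -154), -255) = Add(-97944, -255) = -98199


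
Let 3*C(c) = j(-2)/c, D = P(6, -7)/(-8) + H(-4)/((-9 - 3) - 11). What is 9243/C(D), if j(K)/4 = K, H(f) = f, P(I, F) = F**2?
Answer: 30363255/1472 ≈ 20627.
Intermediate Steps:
j(K) = 4*K
D = -1095/184 (D = (-7)**2/(-8) - 4/((-9 - 3) - 11) = 49*(-1/8) - 4/(-12 - 11) = -49/8 - 4/(-23) = -49/8 - 4*(-1/23) = -49/8 + 4/23 = -1095/184 ≈ -5.9511)
C(c) = -8/(3*c) (C(c) = ((4*(-2))/c)/3 = (-8/c)/3 = -8/(3*c))
9243/C(D) = 9243/((-8/(3*(-1095/184)))) = 9243/((-8/3*(-184/1095))) = 9243/(1472/3285) = 9243*(3285/1472) = 30363255/1472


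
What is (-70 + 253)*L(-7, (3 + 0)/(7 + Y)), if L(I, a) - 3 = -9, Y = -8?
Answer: -1098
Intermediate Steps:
L(I, a) = -6 (L(I, a) = 3 - 9 = -6)
(-70 + 253)*L(-7, (3 + 0)/(7 + Y)) = (-70 + 253)*(-6) = 183*(-6) = -1098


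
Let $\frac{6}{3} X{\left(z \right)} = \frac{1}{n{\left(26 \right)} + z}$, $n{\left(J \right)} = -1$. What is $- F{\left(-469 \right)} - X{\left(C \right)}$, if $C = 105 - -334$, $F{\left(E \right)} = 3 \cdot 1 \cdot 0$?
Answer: $- \frac{1}{876} \approx -0.0011416$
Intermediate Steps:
$F{\left(E \right)} = 0$ ($F{\left(E \right)} = 3 \cdot 0 = 0$)
$C = 439$ ($C = 105 + 334 = 439$)
$X{\left(z \right)} = \frac{1}{2 \left(-1 + z\right)}$
$- F{\left(-469 \right)} - X{\left(C \right)} = \left(-1\right) 0 - \frac{1}{2 \left(-1 + 439\right)} = 0 - \frac{1}{2 \cdot 438} = 0 - \frac{1}{2} \cdot \frac{1}{438} = 0 - \frac{1}{876} = - \frac{1}{876}$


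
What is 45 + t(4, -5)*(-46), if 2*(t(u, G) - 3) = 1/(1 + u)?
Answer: -488/5 ≈ -97.600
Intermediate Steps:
t(u, G) = 3 + 1/(2*(1 + u))
45 + t(4, -5)*(-46) = 45 + ((7 + 6*4)/(2*(1 + 4)))*(-46) = 45 + ((½)*(7 + 24)/5)*(-46) = 45 + ((½)*(⅕)*31)*(-46) = 45 + (31/10)*(-46) = 45 - 713/5 = -488/5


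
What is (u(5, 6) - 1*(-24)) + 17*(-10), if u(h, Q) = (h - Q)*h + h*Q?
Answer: -121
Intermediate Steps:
u(h, Q) = Q*h + h*(h - Q) (u(h, Q) = (h - Q)*h + Q*h = h*(h - Q) + Q*h = Q*h + h*(h - Q))
(u(5, 6) - 1*(-24)) + 17*(-10) = (5² - 1*(-24)) + 17*(-10) = (25 + 24) - 170 = 49 - 170 = -121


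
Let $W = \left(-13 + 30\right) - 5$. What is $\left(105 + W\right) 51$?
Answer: $5967$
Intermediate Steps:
$W = 12$ ($W = 17 - 5 = 12$)
$\left(105 + W\right) 51 = \left(105 + 12\right) 51 = 117 \cdot 51 = 5967$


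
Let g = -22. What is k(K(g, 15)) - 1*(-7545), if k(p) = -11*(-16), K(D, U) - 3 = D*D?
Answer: 7721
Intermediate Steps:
K(D, U) = 3 + D² (K(D, U) = 3 + D*D = 3 + D²)
k(p) = 176
k(K(g, 15)) - 1*(-7545) = 176 - 1*(-7545) = 176 + 7545 = 7721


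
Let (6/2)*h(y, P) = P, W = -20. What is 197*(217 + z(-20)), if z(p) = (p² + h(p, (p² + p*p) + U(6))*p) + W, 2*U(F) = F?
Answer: -2810993/3 ≈ -9.3700e+5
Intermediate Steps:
U(F) = F/2
h(y, P) = P/3
z(p) = -20 + p² + p*(1 + 2*p²/3) (z(p) = (p² + (((p² + p*p) + (½)*6)/3)*p) - 20 = (p² + (((p² + p²) + 3)/3)*p) - 20 = (p² + ((2*p² + 3)/3)*p) - 20 = (p² + ((3 + 2*p²)/3)*p) - 20 = (p² + (1 + 2*p²/3)*p) - 20 = (p² + p*(1 + 2*p²/3)) - 20 = -20 + p² + p*(1 + 2*p²/3))
197*(217 + z(-20)) = 197*(217 + (-20 - 20 + (-20)² + (⅔)*(-20)³)) = 197*(217 + (-20 - 20 + 400 + (⅔)*(-8000))) = 197*(217 + (-20 - 20 + 400 - 16000/3)) = 197*(217 - 14920/3) = 197*(-14269/3) = -2810993/3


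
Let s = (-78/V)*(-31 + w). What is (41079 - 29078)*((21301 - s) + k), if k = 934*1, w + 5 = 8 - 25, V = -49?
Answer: 13124881649/49 ≈ 2.6785e+8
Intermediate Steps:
w = -22 (w = -5 + (8 - 25) = -5 - 17 = -22)
s = -4134/49 (s = (-78/(-49))*(-31 - 22) = -78*(-1/49)*(-53) = (78/49)*(-53) = -4134/49 ≈ -84.367)
k = 934
(41079 - 29078)*((21301 - s) + k) = (41079 - 29078)*((21301 - 1*(-4134/49)) + 934) = 12001*((21301 + 4134/49) + 934) = 12001*(1047883/49 + 934) = 12001*(1093649/49) = 13124881649/49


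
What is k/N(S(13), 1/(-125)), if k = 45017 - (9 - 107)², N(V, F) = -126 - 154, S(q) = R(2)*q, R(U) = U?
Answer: -5059/40 ≈ -126.47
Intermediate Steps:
S(q) = 2*q
N(V, F) = -280
k = 35413 (k = 45017 - 1*(-98)² = 45017 - 1*9604 = 45017 - 9604 = 35413)
k/N(S(13), 1/(-125)) = 35413/(-280) = 35413*(-1/280) = -5059/40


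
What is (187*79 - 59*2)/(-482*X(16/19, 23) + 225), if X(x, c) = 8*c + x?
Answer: -278445/1688509 ≈ -0.16491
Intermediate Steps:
X(x, c) = x + 8*c
(187*79 - 59*2)/(-482*X(16/19, 23) + 225) = (187*79 - 59*2)/(-482*(16/19 + 8*23) + 225) = (14773 - 118)/(-482*(16*(1/19) + 184) + 225) = 14655/(-482*(16/19 + 184) + 225) = 14655/(-482*3512/19 + 225) = 14655/(-1692784/19 + 225) = 14655/(-1688509/19) = 14655*(-19/1688509) = -278445/1688509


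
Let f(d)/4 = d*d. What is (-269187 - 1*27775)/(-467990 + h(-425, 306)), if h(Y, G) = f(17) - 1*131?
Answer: 296962/466965 ≈ 0.63594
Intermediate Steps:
f(d) = 4*d² (f(d) = 4*(d*d) = 4*d²)
h(Y, G) = 1025 (h(Y, G) = 4*17² - 1*131 = 4*289 - 131 = 1156 - 131 = 1025)
(-269187 - 1*27775)/(-467990 + h(-425, 306)) = (-269187 - 1*27775)/(-467990 + 1025) = (-269187 - 27775)/(-466965) = -296962*(-1/466965) = 296962/466965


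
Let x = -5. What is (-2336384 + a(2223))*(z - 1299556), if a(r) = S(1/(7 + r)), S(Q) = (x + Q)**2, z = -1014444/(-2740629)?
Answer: 689672924833619665511762/227147899235 ≈ 3.0362e+12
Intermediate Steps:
z = 338148/913543 (z = -1014444*(-1/2740629) = 338148/913543 ≈ 0.37015)
S(Q) = (-5 + Q)**2
a(r) = (-5 + 1/(7 + r))**2
(-2336384 + a(2223))*(z - 1299556) = (-2336384 + (34 + 5*2223)**2/(7 + 2223)**2)*(338148/913543 - 1299556) = (-2336384 + (34 + 11115)**2/2230**2)*(-1187199948760/913543) = (-2336384 + (1/4972900)*11149**2)*(-1187199948760/913543) = (-2336384 + (1/4972900)*124300201)*(-1187199948760/913543) = (-2336384 + 124300201/4972900)*(-1187199948760/913543) = -11618479693399/4972900*(-1187199948760/913543) = 689672924833619665511762/227147899235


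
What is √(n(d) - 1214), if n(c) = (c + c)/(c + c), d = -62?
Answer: I*√1213 ≈ 34.828*I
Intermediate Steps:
n(c) = 1 (n(c) = (2*c)/((2*c)) = (2*c)*(1/(2*c)) = 1)
√(n(d) - 1214) = √(1 - 1214) = √(-1213) = I*√1213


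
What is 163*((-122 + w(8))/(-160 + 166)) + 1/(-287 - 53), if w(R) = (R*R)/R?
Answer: -1052981/340 ≈ -3097.0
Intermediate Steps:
w(R) = R (w(R) = R²/R = R)
163*((-122 + w(8))/(-160 + 166)) + 1/(-287 - 53) = 163*((-122 + 8)/(-160 + 166)) + 1/(-287 - 53) = 163*(-114/6) + 1/(-340) = 163*(-114*⅙) - 1/340 = 163*(-19) - 1/340 = -3097 - 1/340 = -1052981/340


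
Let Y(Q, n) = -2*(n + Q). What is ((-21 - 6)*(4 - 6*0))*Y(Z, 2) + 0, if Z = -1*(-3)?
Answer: 1080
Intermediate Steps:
Z = 3
Y(Q, n) = -2*Q - 2*n (Y(Q, n) = -2*(Q + n) = -2*Q - 2*n)
((-21 - 6)*(4 - 6*0))*Y(Z, 2) + 0 = ((-21 - 6)*(4 - 6*0))*(-2*3 - 2*2) + 0 = (-27*(4 + 0))*(-6 - 4) + 0 = -27*4*(-10) + 0 = -108*(-10) + 0 = 1080 + 0 = 1080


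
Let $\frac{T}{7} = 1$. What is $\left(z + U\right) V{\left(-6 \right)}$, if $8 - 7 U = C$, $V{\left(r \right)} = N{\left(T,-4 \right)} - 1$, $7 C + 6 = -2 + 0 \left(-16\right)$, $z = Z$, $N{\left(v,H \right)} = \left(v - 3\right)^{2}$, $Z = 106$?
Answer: $\frac{78870}{49} \approx 1609.6$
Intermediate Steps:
$T = 7$ ($T = 7 \cdot 1 = 7$)
$N{\left(v,H \right)} = \left(-3 + v\right)^{2}$
$z = 106$
$C = - \frac{8}{7}$ ($C = - \frac{6}{7} + \frac{-2 + 0 \left(-16\right)}{7} = - \frac{6}{7} + \frac{-2 + 0}{7} = - \frac{6}{7} + \frac{1}{7} \left(-2\right) = - \frac{6}{7} - \frac{2}{7} = - \frac{8}{7} \approx -1.1429$)
$V{\left(r \right)} = 15$ ($V{\left(r \right)} = \left(-3 + 7\right)^{2} - 1 = 4^{2} - 1 = 16 - 1 = 15$)
$U = \frac{64}{49}$ ($U = \frac{8}{7} - - \frac{8}{49} = \frac{8}{7} + \frac{8}{49} = \frac{64}{49} \approx 1.3061$)
$\left(z + U\right) V{\left(-6 \right)} = \left(106 + \frac{64}{49}\right) 15 = \frac{5258}{49} \cdot 15 = \frac{78870}{49}$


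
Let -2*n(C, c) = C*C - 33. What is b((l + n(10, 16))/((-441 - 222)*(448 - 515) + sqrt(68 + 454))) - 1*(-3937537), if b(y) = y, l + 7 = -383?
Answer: 5179763547709873/1315483146 + 847*sqrt(58)/1315483146 ≈ 3.9375e+6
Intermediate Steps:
l = -390 (l = -7 - 383 = -390)
n(C, c) = 33/2 - C**2/2 (n(C, c) = -(C*C - 33)/2 = -(C**2 - 33)/2 = -(-33 + C**2)/2 = 33/2 - C**2/2)
b((l + n(10, 16))/((-441 - 222)*(448 - 515) + sqrt(68 + 454))) - 1*(-3937537) = (-390 + (33/2 - 1/2*10**2))/((-441 - 222)*(448 - 515) + sqrt(68 + 454)) - 1*(-3937537) = (-390 + (33/2 - 1/2*100))/(-663*(-67) + sqrt(522)) + 3937537 = (-390 + (33/2 - 50))/(44421 + 3*sqrt(58)) + 3937537 = (-390 - 67/2)/(44421 + 3*sqrt(58)) + 3937537 = -847/(2*(44421 + 3*sqrt(58))) + 3937537 = 3937537 - 847/(2*(44421 + 3*sqrt(58)))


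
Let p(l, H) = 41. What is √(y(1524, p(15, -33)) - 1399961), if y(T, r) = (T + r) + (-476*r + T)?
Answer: 2*I*√354097 ≈ 1190.1*I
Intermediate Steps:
y(T, r) = -475*r + 2*T (y(T, r) = (T + r) + (T - 476*r) = -475*r + 2*T)
√(y(1524, p(15, -33)) - 1399961) = √((-475*41 + 2*1524) - 1399961) = √((-19475 + 3048) - 1399961) = √(-16427 - 1399961) = √(-1416388) = 2*I*√354097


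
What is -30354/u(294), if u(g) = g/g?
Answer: -30354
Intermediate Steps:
u(g) = 1
-30354/u(294) = -30354/1 = -30354*1 = -30354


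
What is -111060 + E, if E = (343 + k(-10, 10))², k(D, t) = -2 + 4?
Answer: 7965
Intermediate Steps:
k(D, t) = 2
E = 119025 (E = (343 + 2)² = 345² = 119025)
-111060 + E = -111060 + 119025 = 7965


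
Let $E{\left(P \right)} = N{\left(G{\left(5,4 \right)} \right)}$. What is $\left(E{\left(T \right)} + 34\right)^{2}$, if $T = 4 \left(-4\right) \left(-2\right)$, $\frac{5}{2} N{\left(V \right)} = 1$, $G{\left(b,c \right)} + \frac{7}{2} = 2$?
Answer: $\frac{29584}{25} \approx 1183.4$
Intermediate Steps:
$G{\left(b,c \right)} = - \frac{3}{2}$ ($G{\left(b,c \right)} = - \frac{7}{2} + 2 = - \frac{3}{2}$)
$N{\left(V \right)} = \frac{2}{5}$ ($N{\left(V \right)} = \frac{2}{5} \cdot 1 = \frac{2}{5}$)
$T = 32$ ($T = \left(-16\right) \left(-2\right) = 32$)
$E{\left(P \right)} = \frac{2}{5}$
$\left(E{\left(T \right)} + 34\right)^{2} = \left(\frac{2}{5} + 34\right)^{2} = \left(\frac{172}{5}\right)^{2} = \frac{29584}{25}$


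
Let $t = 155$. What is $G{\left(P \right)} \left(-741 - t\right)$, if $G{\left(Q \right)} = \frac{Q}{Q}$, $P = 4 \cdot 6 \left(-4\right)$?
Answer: $-896$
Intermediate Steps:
$P = -96$ ($P = 24 \left(-4\right) = -96$)
$G{\left(Q \right)} = 1$
$G{\left(P \right)} \left(-741 - t\right) = 1 \left(-741 - 155\right) = 1 \left(-896\right) = -896$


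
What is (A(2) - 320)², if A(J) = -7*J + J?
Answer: 110224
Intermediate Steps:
A(J) = -6*J
(A(2) - 320)² = (-6*2 - 320)² = (-12 - 320)² = (-332)² = 110224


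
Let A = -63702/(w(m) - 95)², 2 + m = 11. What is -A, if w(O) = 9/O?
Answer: 31851/4418 ≈ 7.2094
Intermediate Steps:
m = 9 (m = -2 + 11 = 9)
A = -31851/4418 (A = -63702/(9/9 - 95)² = -63702/(9*(⅑) - 95)² = -63702/(1 - 95)² = -63702/((-94)²) = -63702/8836 = -63702*1/8836 = -31851/4418 ≈ -7.2094)
-A = -1*(-31851/4418) = 31851/4418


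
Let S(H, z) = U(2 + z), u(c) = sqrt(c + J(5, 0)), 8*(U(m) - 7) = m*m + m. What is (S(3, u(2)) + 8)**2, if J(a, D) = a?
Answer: 2233/8 + 665*sqrt(7)/32 ≈ 334.11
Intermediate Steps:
U(m) = 7 + m/8 + m**2/8 (U(m) = 7 + (m*m + m)/8 = 7 + (m**2 + m)/8 = 7 + (m + m**2)/8 = 7 + (m/8 + m**2/8) = 7 + m/8 + m**2/8)
u(c) = sqrt(5 + c) (u(c) = sqrt(c + 5) = sqrt(5 + c))
S(H, z) = 29/4 + z/8 + (2 + z)**2/8 (S(H, z) = 7 + (2 + z)/8 + (2 + z)**2/8 = 7 + (1/4 + z/8) + (2 + z)**2/8 = 29/4 + z/8 + (2 + z)**2/8)
(S(3, u(2)) + 8)**2 = ((29/4 + sqrt(5 + 2)/8 + (2 + sqrt(5 + 2))**2/8) + 8)**2 = ((29/4 + sqrt(7)/8 + (2 + sqrt(7))**2/8) + 8)**2 = (61/4 + sqrt(7)/8 + (2 + sqrt(7))**2/8)**2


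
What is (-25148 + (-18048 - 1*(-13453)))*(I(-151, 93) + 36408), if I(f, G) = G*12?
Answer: -1116076332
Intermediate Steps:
I(f, G) = 12*G
(-25148 + (-18048 - 1*(-13453)))*(I(-151, 93) + 36408) = (-25148 + (-18048 - 1*(-13453)))*(12*93 + 36408) = (-25148 + (-18048 + 13453))*(1116 + 36408) = (-25148 - 4595)*37524 = -29743*37524 = -1116076332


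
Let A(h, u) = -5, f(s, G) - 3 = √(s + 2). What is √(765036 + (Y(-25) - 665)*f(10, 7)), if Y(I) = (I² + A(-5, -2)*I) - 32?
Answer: √(765195 + 106*√3) ≈ 874.86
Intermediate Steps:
f(s, G) = 3 + √(2 + s) (f(s, G) = 3 + √(s + 2) = 3 + √(2 + s))
Y(I) = -32 + I² - 5*I (Y(I) = (I² - 5*I) - 32 = -32 + I² - 5*I)
√(765036 + (Y(-25) - 665)*f(10, 7)) = √(765036 + ((-32 + (-25)² - 5*(-25)) - 665)*(3 + √(2 + 10))) = √(765036 + ((-32 + 625 + 125) - 665)*(3 + √12)) = √(765036 + (718 - 665)*(3 + 2*√3)) = √(765036 + 53*(3 + 2*√3)) = √(765036 + (159 + 106*√3)) = √(765195 + 106*√3)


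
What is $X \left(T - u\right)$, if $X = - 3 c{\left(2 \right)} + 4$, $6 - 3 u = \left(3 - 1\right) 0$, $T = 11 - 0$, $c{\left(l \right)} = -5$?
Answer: $171$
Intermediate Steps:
$T = 11$ ($T = 11 + 0 = 11$)
$u = 2$ ($u = 2 - \frac{\left(3 - 1\right) 0}{3} = 2 - \frac{2 \cdot 0}{3} = 2 - 0 = 2 + 0 = 2$)
$X = 19$ ($X = \left(-3\right) \left(-5\right) + 4 = 15 + 4 = 19$)
$X \left(T - u\right) = 19 \left(11 - 2\right) = 19 \cdot 9 = 171$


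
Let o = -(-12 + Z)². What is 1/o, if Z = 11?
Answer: -1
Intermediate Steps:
o = -1 (o = -(-12 + 11)² = -1*(-1)² = -1*1 = -1)
1/o = 1/(-1) = -1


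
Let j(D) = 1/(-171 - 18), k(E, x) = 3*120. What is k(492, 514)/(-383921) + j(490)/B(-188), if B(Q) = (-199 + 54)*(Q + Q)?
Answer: -3709924721/3956029481880 ≈ -0.00093779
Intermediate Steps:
B(Q) = -290*Q
k(E, x) = 360
j(D) = -1/189 (j(D) = 1/(-189) = -1/189)
k(492, 514)/(-383921) + j(490)/B(-188) = 360/(-383921) - 1/(189*((-290*(-188)))) = 360*(-1/383921) - 1/189/54520 = -360/383921 - 1/189*1/54520 = -360/383921 - 1/10304280 = -3709924721/3956029481880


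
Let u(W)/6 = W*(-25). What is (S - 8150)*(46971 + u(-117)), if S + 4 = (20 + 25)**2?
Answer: -395449209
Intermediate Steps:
u(W) = -150*W (u(W) = 6*(W*(-25)) = 6*(-25*W) = -150*W)
S = 2021 (S = -4 + (20 + 25)**2 = -4 + 45**2 = -4 + 2025 = 2021)
(S - 8150)*(46971 + u(-117)) = (2021 - 8150)*(46971 - 150*(-117)) = -6129*(46971 + 17550) = -6129*64521 = -395449209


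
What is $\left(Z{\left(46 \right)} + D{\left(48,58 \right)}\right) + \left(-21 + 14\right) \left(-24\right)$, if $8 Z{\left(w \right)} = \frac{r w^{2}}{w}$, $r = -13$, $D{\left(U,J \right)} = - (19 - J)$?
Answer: $\frac{529}{4} \approx 132.25$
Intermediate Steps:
$D{\left(U,J \right)} = -19 + J$
$Z{\left(w \right)} = - \frac{13 w}{8}$ ($Z{\left(w \right)} = \frac{- 13 w^{2} \frac{1}{w}}{8} = \frac{\left(-13\right) w}{8} = - \frac{13 w}{8}$)
$\left(Z{\left(46 \right)} + D{\left(48,58 \right)}\right) + \left(-21 + 14\right) \left(-24\right) = \left(\left(- \frac{13}{8}\right) 46 + \left(-19 + 58\right)\right) + \left(-21 + 14\right) \left(-24\right) = \left(- \frac{299}{4} + 39\right) - -168 = - \frac{143}{4} + 168 = \frac{529}{4}$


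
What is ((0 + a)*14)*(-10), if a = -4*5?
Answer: 2800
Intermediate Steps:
a = -20
((0 + a)*14)*(-10) = ((0 - 20)*14)*(-10) = -20*14*(-10) = -280*(-10) = 2800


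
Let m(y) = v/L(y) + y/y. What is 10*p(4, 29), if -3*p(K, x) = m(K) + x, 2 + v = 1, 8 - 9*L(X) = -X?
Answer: -195/2 ≈ -97.500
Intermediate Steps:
L(X) = 8/9 + X/9 (L(X) = 8/9 - (-1)*X/9 = 8/9 + X/9)
v = -1 (v = -2 + 1 = -1)
m(y) = 1 - 1/(8/9 + y/9) (m(y) = -1/(8/9 + y/9) + y/y = -1/(8/9 + y/9) + 1 = 1 - 1/(8/9 + y/9))
p(K, x) = -x/3 - (-1 + K)/(3*(8 + K)) (p(K, x) = -((-1 + K)/(8 + K) + x)/3 = -(x + (-1 + K)/(8 + K))/3 = -x/3 - (-1 + K)/(3*(8 + K)))
10*p(4, 29) = 10*((1 - 1*4 - 1*29*(8 + 4))/(3*(8 + 4))) = 10*((⅓)*(1 - 4 - 1*29*12)/12) = 10*((⅓)*(1/12)*(1 - 4 - 348)) = 10*((⅓)*(1/12)*(-351)) = 10*(-39/4) = -195/2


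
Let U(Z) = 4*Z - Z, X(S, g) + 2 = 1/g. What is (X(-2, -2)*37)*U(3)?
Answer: -1665/2 ≈ -832.50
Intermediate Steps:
X(S, g) = -2 + 1/g
U(Z) = 3*Z
(X(-2, -2)*37)*U(3) = ((-2 + 1/(-2))*37)*(3*3) = ((-2 - 1/2)*37)*9 = -5/2*37*9 = -185/2*9 = -1665/2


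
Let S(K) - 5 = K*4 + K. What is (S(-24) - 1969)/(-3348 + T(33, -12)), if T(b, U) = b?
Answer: 2084/3315 ≈ 0.62866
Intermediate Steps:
S(K) = 5 + 5*K (S(K) = 5 + (K*4 + K) = 5 + (4*K + K) = 5 + 5*K)
(S(-24) - 1969)/(-3348 + T(33, -12)) = ((5 + 5*(-24)) - 1969)/(-3348 + 33) = ((5 - 120) - 1969)/(-3315) = (-115 - 1969)*(-1/3315) = -2084*(-1/3315) = 2084/3315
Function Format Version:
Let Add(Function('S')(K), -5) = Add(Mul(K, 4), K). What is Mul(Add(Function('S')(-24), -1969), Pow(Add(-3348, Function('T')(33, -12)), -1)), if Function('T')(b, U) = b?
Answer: Rational(2084, 3315) ≈ 0.62866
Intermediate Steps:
Function('S')(K) = Add(5, Mul(5, K)) (Function('S')(K) = Add(5, Add(Mul(K, 4), K)) = Add(5, Add(Mul(4, K), K)) = Add(5, Mul(5, K)))
Mul(Add(Function('S')(-24), -1969), Pow(Add(-3348, Function('T')(33, -12)), -1)) = Mul(Add(Add(5, Mul(5, -24)), -1969), Pow(Add(-3348, 33), -1)) = Mul(Add(Add(5, -120), -1969), Pow(-3315, -1)) = Mul(Add(-115, -1969), Rational(-1, 3315)) = Mul(-2084, Rational(-1, 3315)) = Rational(2084, 3315)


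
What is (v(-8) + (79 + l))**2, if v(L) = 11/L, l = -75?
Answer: 441/64 ≈ 6.8906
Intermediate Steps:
(v(-8) + (79 + l))**2 = (11/(-8) + (79 - 75))**2 = (11*(-1/8) + 4)**2 = (-11/8 + 4)**2 = (21/8)**2 = 441/64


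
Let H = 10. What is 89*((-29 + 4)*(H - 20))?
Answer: 22250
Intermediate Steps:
89*((-29 + 4)*(H - 20)) = 89*((-29 + 4)*(10 - 20)) = 89*(-25*(-10)) = 89*250 = 22250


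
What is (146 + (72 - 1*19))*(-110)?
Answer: -21890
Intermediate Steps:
(146 + (72 - 1*19))*(-110) = (146 + (72 - 19))*(-110) = (146 + 53)*(-110) = 199*(-110) = -21890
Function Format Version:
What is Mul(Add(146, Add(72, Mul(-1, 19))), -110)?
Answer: -21890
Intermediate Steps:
Mul(Add(146, Add(72, Mul(-1, 19))), -110) = Mul(Add(146, Add(72, -19)), -110) = Mul(Add(146, 53), -110) = Mul(199, -110) = -21890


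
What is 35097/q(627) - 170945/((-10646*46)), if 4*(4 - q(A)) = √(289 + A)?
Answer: -91657597769/26934380 - 23398*√229/55 ≈ -9840.7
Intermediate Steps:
q(A) = 4 - √(289 + A)/4
35097/q(627) - 170945/((-10646*46)) = 35097/(4 - √(289 + 627)/4) - 170945/((-10646*46)) = 35097/(4 - √229/2) - 170945/(-489716) = 35097/(4 - √229/2) - 170945*(-1/489716) = 35097/(4 - √229/2) + 170945/489716 = 170945/489716 + 35097/(4 - √229/2)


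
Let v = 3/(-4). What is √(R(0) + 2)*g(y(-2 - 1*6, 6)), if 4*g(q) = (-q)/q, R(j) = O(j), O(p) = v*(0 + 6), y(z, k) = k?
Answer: -I*√10/8 ≈ -0.39528*I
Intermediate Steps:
v = -¾ (v = 3*(-¼) = -¾ ≈ -0.75000)
O(p) = -9/2 (O(p) = -3*(0 + 6)/4 = -¾*6 = -9/2)
R(j) = -9/2
g(q) = -¼ (g(q) = ((-q)/q)/4 = (¼)*(-1) = -¼)
√(R(0) + 2)*g(y(-2 - 1*6, 6)) = √(-9/2 + 2)*(-¼) = √(-5/2)*(-¼) = (I*√10/2)*(-¼) = -I*√10/8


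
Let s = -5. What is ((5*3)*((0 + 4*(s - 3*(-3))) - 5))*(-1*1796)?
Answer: -296340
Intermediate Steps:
((5*3)*((0 + 4*(s - 3*(-3))) - 5))*(-1*1796) = ((5*3)*((0 + 4*(-5 - 3*(-3))) - 5))*(-1*1796) = (15*((0 + 4*(-5 + 9)) - 5))*(-1796) = (15*((0 + 4*4) - 5))*(-1796) = (15*((0 + 16) - 5))*(-1796) = (15*(16 - 5))*(-1796) = (15*11)*(-1796) = 165*(-1796) = -296340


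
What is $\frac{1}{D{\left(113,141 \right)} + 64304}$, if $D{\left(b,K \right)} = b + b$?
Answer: $\frac{1}{64530} \approx 1.5497 \cdot 10^{-5}$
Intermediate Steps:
$D{\left(b,K \right)} = 2 b$
$\frac{1}{D{\left(113,141 \right)} + 64304} = \frac{1}{2 \cdot 113 + 64304} = \frac{1}{226 + 64304} = \frac{1}{64530}$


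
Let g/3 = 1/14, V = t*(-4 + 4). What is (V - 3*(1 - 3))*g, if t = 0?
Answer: 9/7 ≈ 1.2857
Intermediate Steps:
V = 0 (V = 0*(-4 + 4) = 0*0 = 0)
g = 3/14 ≈ 0.21429
(V - 3*(1 - 3))*g = (0 - 3*(1 - 3))*(3/14) = (0 - 3*(-2))*(3/14) = (0 + 6)*(3/14) = 6*(3/14) = 9/7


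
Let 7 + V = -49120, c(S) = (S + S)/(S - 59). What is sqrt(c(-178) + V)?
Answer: 7*I*sqrt(56312859)/237 ≈ 221.64*I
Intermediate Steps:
c(S) = 2*S/(-59 + S) (c(S) = (2*S)/(-59 + S) = 2*S/(-59 + S))
V = -49127 (V = -7 - 49120 = -49127)
sqrt(c(-178) + V) = sqrt(2*(-178)/(-59 - 178) - 49127) = sqrt(2*(-178)/(-237) - 49127) = sqrt(2*(-178)*(-1/237) - 49127) = sqrt(356/237 - 49127) = sqrt(-11642743/237) = 7*I*sqrt(56312859)/237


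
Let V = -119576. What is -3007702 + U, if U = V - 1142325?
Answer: -4269603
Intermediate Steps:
U = -1261901 (U = -119576 - 1142325 = -1261901)
-3007702 + U = -3007702 - 1261901 = -4269603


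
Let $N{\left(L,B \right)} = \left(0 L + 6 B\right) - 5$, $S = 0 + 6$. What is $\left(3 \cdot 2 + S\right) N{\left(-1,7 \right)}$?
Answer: $444$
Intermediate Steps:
$S = 6$
$N{\left(L,B \right)} = -5 + 6 B$ ($N{\left(L,B \right)} = \left(0 + 6 B\right) - 5 = 6 B - 5 = -5 + 6 B$)
$\left(3 \cdot 2 + S\right) N{\left(-1,7 \right)} = \left(3 \cdot 2 + 6\right) \left(-5 + 6 \cdot 7\right) = \left(6 + 6\right) \left(-5 + 42\right) = 12 \cdot 37 = 444$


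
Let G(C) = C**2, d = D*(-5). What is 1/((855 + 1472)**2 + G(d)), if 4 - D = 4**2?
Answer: 1/5418529 ≈ 1.8455e-7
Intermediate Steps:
D = -12 (D = 4 - 1*4**2 = 4 - 1*16 = 4 - 16 = -12)
d = 60 (d = -12*(-5) = 60)
1/((855 + 1472)**2 + G(d)) = 1/((855 + 1472)**2 + 60**2) = 1/(2327**2 + 3600) = 1/(5414929 + 3600) = 1/5418529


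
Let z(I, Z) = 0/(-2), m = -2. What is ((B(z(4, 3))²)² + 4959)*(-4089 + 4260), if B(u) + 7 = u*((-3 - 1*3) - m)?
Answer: 1258560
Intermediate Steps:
z(I, Z) = 0 (z(I, Z) = 0*(-½) = 0)
B(u) = -7 - 4*u (B(u) = -7 + u*((-3 - 1*3) - 1*(-2)) = -7 + u*((-3 - 3) + 2) = -7 + u*(-6 + 2) = -7 + u*(-4) = -7 - 4*u)
((B(z(4, 3))²)² + 4959)*(-4089 + 4260) = (((-7 - 4*0)²)² + 4959)*(-4089 + 4260) = (((-7 + 0)²)² + 4959)*171 = (((-7)²)² + 4959)*171 = (49² + 4959)*171 = (2401 + 4959)*171 = 7360*171 = 1258560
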